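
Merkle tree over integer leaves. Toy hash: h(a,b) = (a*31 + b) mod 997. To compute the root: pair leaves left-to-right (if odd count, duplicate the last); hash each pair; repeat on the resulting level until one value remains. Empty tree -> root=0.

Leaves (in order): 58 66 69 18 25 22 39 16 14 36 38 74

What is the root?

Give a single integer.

Answer: 767

Derivation:
L0: [58, 66, 69, 18, 25, 22, 39, 16, 14, 36, 38, 74]
L1: h(58,66)=(58*31+66)%997=867 h(69,18)=(69*31+18)%997=163 h(25,22)=(25*31+22)%997=797 h(39,16)=(39*31+16)%997=228 h(14,36)=(14*31+36)%997=470 h(38,74)=(38*31+74)%997=255 -> [867, 163, 797, 228, 470, 255]
L2: h(867,163)=(867*31+163)%997=121 h(797,228)=(797*31+228)%997=10 h(470,255)=(470*31+255)%997=867 -> [121, 10, 867]
L3: h(121,10)=(121*31+10)%997=770 h(867,867)=(867*31+867)%997=825 -> [770, 825]
L4: h(770,825)=(770*31+825)%997=767 -> [767]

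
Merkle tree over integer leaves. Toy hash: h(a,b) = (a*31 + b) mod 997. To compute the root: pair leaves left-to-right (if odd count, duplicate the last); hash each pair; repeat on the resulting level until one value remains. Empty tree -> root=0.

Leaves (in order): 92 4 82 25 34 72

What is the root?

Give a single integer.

Answer: 829

Derivation:
L0: [92, 4, 82, 25, 34, 72]
L1: h(92,4)=(92*31+4)%997=862 h(82,25)=(82*31+25)%997=573 h(34,72)=(34*31+72)%997=129 -> [862, 573, 129]
L2: h(862,573)=(862*31+573)%997=376 h(129,129)=(129*31+129)%997=140 -> [376, 140]
L3: h(376,140)=(376*31+140)%997=829 -> [829]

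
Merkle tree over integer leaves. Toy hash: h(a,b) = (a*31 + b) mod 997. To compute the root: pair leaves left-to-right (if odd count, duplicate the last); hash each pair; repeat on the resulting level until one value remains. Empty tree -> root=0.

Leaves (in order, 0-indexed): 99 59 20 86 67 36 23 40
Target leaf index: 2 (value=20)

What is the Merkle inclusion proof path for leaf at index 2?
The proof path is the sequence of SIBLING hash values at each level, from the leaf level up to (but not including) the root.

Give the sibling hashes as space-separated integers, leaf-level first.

Answer: 86 137 454

Derivation:
L0 (leaves): [99, 59, 20, 86, 67, 36, 23, 40], target index=2
L1: h(99,59)=(99*31+59)%997=137 [pair 0] h(20,86)=(20*31+86)%997=706 [pair 1] h(67,36)=(67*31+36)%997=119 [pair 2] h(23,40)=(23*31+40)%997=753 [pair 3] -> [137, 706, 119, 753]
  Sibling for proof at L0: 86
L2: h(137,706)=(137*31+706)%997=965 [pair 0] h(119,753)=(119*31+753)%997=454 [pair 1] -> [965, 454]
  Sibling for proof at L1: 137
L3: h(965,454)=(965*31+454)%997=459 [pair 0] -> [459]
  Sibling for proof at L2: 454
Root: 459
Proof path (sibling hashes from leaf to root): [86, 137, 454]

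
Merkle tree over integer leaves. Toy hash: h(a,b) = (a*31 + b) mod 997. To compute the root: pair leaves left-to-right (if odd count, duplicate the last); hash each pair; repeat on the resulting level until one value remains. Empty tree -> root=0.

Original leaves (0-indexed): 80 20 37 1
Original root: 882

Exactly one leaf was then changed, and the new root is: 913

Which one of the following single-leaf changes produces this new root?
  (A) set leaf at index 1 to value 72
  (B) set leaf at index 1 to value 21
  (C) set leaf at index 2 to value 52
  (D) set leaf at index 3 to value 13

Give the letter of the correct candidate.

Answer: B

Derivation:
Original leaves: [80, 20, 37, 1]
Target new root: 913
Try each candidate change and compute the resulting root:
Candidate A: set leaf[1] = 72 -> leaves = [80, 72, 37, 1]
  L0: [80, 72, 37, 1]
  L1: h(80,72)=(80*31+72)%997=558 h(37,1)=(37*31+1)%997=151 -> [558, 151]
  L2: h(558,151)=(558*31+151)%997=500 -> [500]
  root = 500 != target 913
Candidate B: set leaf[1] = 21 -> leaves = [80, 21, 37, 1]
  L0: [80, 21, 37, 1]
  L1: h(80,21)=(80*31+21)%997=507 h(37,1)=(37*31+1)%997=151 -> [507, 151]
  L2: h(507,151)=(507*31+151)%997=913 -> [913]
  root = 913 == target 913  ** MATCH **
Candidate C: set leaf[2] = 52 -> leaves = [80, 20, 52, 1]
  L0: [80, 20, 52, 1]
  L1: h(80,20)=(80*31+20)%997=506 h(52,1)=(52*31+1)%997=616 -> [506, 616]
  L2: h(506,616)=(506*31+616)%997=350 -> [350]
  root = 350 != target 913
Candidate D: set leaf[3] = 13 -> leaves = [80, 20, 37, 13]
  L0: [80, 20, 37, 13]
  L1: h(80,20)=(80*31+20)%997=506 h(37,13)=(37*31+13)%997=163 -> [506, 163]
  L2: h(506,163)=(506*31+163)%997=894 -> [894]
  root = 894 != target 913
Candidate B produces the target root.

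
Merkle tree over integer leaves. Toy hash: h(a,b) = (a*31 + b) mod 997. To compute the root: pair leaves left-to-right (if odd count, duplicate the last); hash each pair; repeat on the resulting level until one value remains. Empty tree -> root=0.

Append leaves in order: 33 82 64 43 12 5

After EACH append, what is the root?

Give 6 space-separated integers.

Answer: 33 108 411 390 450 226

Derivation:
After append 33 (leaves=[33]):
  L0: [33]
  root=33
After append 82 (leaves=[33, 82]):
  L0: [33, 82]
  L1: h(33,82)=(33*31+82)%997=108 -> [108]
  root=108
After append 64 (leaves=[33, 82, 64]):
  L0: [33, 82, 64]
  L1: h(33,82)=(33*31+82)%997=108 h(64,64)=(64*31+64)%997=54 -> [108, 54]
  L2: h(108,54)=(108*31+54)%997=411 -> [411]
  root=411
After append 43 (leaves=[33, 82, 64, 43]):
  L0: [33, 82, 64, 43]
  L1: h(33,82)=(33*31+82)%997=108 h(64,43)=(64*31+43)%997=33 -> [108, 33]
  L2: h(108,33)=(108*31+33)%997=390 -> [390]
  root=390
After append 12 (leaves=[33, 82, 64, 43, 12]):
  L0: [33, 82, 64, 43, 12]
  L1: h(33,82)=(33*31+82)%997=108 h(64,43)=(64*31+43)%997=33 h(12,12)=(12*31+12)%997=384 -> [108, 33, 384]
  L2: h(108,33)=(108*31+33)%997=390 h(384,384)=(384*31+384)%997=324 -> [390, 324]
  L3: h(390,324)=(390*31+324)%997=450 -> [450]
  root=450
After append 5 (leaves=[33, 82, 64, 43, 12, 5]):
  L0: [33, 82, 64, 43, 12, 5]
  L1: h(33,82)=(33*31+82)%997=108 h(64,43)=(64*31+43)%997=33 h(12,5)=(12*31+5)%997=377 -> [108, 33, 377]
  L2: h(108,33)=(108*31+33)%997=390 h(377,377)=(377*31+377)%997=100 -> [390, 100]
  L3: h(390,100)=(390*31+100)%997=226 -> [226]
  root=226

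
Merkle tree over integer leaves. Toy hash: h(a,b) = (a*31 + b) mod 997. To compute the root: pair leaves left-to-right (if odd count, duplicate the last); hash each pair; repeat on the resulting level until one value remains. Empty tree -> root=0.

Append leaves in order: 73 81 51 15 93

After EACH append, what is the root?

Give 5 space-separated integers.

Answer: 73 350 518 482 504

Derivation:
After append 73 (leaves=[73]):
  L0: [73]
  root=73
After append 81 (leaves=[73, 81]):
  L0: [73, 81]
  L1: h(73,81)=(73*31+81)%997=350 -> [350]
  root=350
After append 51 (leaves=[73, 81, 51]):
  L0: [73, 81, 51]
  L1: h(73,81)=(73*31+81)%997=350 h(51,51)=(51*31+51)%997=635 -> [350, 635]
  L2: h(350,635)=(350*31+635)%997=518 -> [518]
  root=518
After append 15 (leaves=[73, 81, 51, 15]):
  L0: [73, 81, 51, 15]
  L1: h(73,81)=(73*31+81)%997=350 h(51,15)=(51*31+15)%997=599 -> [350, 599]
  L2: h(350,599)=(350*31+599)%997=482 -> [482]
  root=482
After append 93 (leaves=[73, 81, 51, 15, 93]):
  L0: [73, 81, 51, 15, 93]
  L1: h(73,81)=(73*31+81)%997=350 h(51,15)=(51*31+15)%997=599 h(93,93)=(93*31+93)%997=982 -> [350, 599, 982]
  L2: h(350,599)=(350*31+599)%997=482 h(982,982)=(982*31+982)%997=517 -> [482, 517]
  L3: h(482,517)=(482*31+517)%997=504 -> [504]
  root=504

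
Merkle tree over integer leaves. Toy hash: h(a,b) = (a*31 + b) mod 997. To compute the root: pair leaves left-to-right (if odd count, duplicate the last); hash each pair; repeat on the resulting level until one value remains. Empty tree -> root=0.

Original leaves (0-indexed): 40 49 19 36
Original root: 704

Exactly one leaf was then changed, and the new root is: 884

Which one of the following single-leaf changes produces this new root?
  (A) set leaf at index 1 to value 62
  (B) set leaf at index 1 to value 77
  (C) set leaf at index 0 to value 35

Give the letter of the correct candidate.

Answer: C

Derivation:
Original leaves: [40, 49, 19, 36]
Target new root: 884
Try each candidate change and compute the resulting root:
Candidate A: set leaf[1] = 62 -> leaves = [40, 62, 19, 36]
  L0: [40, 62, 19, 36]
  L1: h(40,62)=(40*31+62)%997=305 h(19,36)=(19*31+36)%997=625 -> [305, 625]
  L2: h(305,625)=(305*31+625)%997=110 -> [110]
  root = 110 != target 884
Candidate B: set leaf[1] = 77 -> leaves = [40, 77, 19, 36]
  L0: [40, 77, 19, 36]
  L1: h(40,77)=(40*31+77)%997=320 h(19,36)=(19*31+36)%997=625 -> [320, 625]
  L2: h(320,625)=(320*31+625)%997=575 -> [575]
  root = 575 != target 884
Candidate C: set leaf[0] = 35 -> leaves = [35, 49, 19, 36]
  L0: [35, 49, 19, 36]
  L1: h(35,49)=(35*31+49)%997=137 h(19,36)=(19*31+36)%997=625 -> [137, 625]
  L2: h(137,625)=(137*31+625)%997=884 -> [884]
  root = 884 == target 884  ** MATCH **
Candidate C produces the target root.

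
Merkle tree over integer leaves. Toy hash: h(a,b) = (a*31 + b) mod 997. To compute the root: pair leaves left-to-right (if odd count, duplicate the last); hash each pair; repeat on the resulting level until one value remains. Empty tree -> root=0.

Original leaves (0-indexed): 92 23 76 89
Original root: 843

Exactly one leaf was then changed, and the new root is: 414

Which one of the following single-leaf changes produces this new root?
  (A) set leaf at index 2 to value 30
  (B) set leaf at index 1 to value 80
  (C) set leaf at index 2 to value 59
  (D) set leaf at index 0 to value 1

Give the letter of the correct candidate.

Answer: A

Derivation:
Original leaves: [92, 23, 76, 89]
Target new root: 414
Try each candidate change and compute the resulting root:
Candidate A: set leaf[2] = 30 -> leaves = [92, 23, 30, 89]
  L0: [92, 23, 30, 89]
  L1: h(92,23)=(92*31+23)%997=881 h(30,89)=(30*31+89)%997=22 -> [881, 22]
  L2: h(881,22)=(881*31+22)%997=414 -> [414]
  root = 414 == target 414  ** MATCH **
Candidate B: set leaf[1] = 80 -> leaves = [92, 80, 76, 89]
  L0: [92, 80, 76, 89]
  L1: h(92,80)=(92*31+80)%997=938 h(76,89)=(76*31+89)%997=451 -> [938, 451]
  L2: h(938,451)=(938*31+451)%997=616 -> [616]
  root = 616 != target 414
Candidate C: set leaf[2] = 59 -> leaves = [92, 23, 59, 89]
  L0: [92, 23, 59, 89]
  L1: h(92,23)=(92*31+23)%997=881 h(59,89)=(59*31+89)%997=921 -> [881, 921]
  L2: h(881,921)=(881*31+921)%997=316 -> [316]
  root = 316 != target 414
Candidate D: set leaf[0] = 1 -> leaves = [1, 23, 76, 89]
  L0: [1, 23, 76, 89]
  L1: h(1,23)=(1*31+23)%997=54 h(76,89)=(76*31+89)%997=451 -> [54, 451]
  L2: h(54,451)=(54*31+451)%997=131 -> [131]
  root = 131 != target 414
Candidate A produces the target root.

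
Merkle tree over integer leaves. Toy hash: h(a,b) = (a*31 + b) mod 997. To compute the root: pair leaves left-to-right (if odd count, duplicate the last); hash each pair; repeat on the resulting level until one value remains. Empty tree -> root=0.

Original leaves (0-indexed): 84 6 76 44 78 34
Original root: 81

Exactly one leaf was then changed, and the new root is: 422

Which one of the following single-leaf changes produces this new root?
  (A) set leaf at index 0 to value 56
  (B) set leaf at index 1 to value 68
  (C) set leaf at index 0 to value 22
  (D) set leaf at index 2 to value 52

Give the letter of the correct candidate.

Original leaves: [84, 6, 76, 44, 78, 34]
Target new root: 422
Try each candidate change and compute the resulting root:
Candidate A: set leaf[0] = 56 -> leaves = [56, 6, 76, 44, 78, 34]
  L0: [56, 6, 76, 44, 78, 34]
  L1: h(56,6)=(56*31+6)%997=745 h(76,44)=(76*31+44)%997=406 h(78,34)=(78*31+34)%997=458 -> [745, 406, 458]
  L2: h(745,406)=(745*31+406)%997=570 h(458,458)=(458*31+458)%997=698 -> [570, 698]
  L3: h(570,698)=(570*31+698)%997=422 -> [422]
  root = 422 == target 422  ** MATCH **
Candidate B: set leaf[1] = 68 -> leaves = [84, 68, 76, 44, 78, 34]
  L0: [84, 68, 76, 44, 78, 34]
  L1: h(84,68)=(84*31+68)%997=678 h(76,44)=(76*31+44)%997=406 h(78,34)=(78*31+34)%997=458 -> [678, 406, 458]
  L2: h(678,406)=(678*31+406)%997=487 h(458,458)=(458*31+458)%997=698 -> [487, 698]
  L3: h(487,698)=(487*31+698)%997=840 -> [840]
  root = 840 != target 422
Candidate C: set leaf[0] = 22 -> leaves = [22, 6, 76, 44, 78, 34]
  L0: [22, 6, 76, 44, 78, 34]
  L1: h(22,6)=(22*31+6)%997=688 h(76,44)=(76*31+44)%997=406 h(78,34)=(78*31+34)%997=458 -> [688, 406, 458]
  L2: h(688,406)=(688*31+406)%997=797 h(458,458)=(458*31+458)%997=698 -> [797, 698]
  L3: h(797,698)=(797*31+698)%997=480 -> [480]
  root = 480 != target 422
Candidate D: set leaf[2] = 52 -> leaves = [84, 6, 52, 44, 78, 34]
  L0: [84, 6, 52, 44, 78, 34]
  L1: h(84,6)=(84*31+6)%997=616 h(52,44)=(52*31+44)%997=659 h(78,34)=(78*31+34)%997=458 -> [616, 659, 458]
  L2: h(616,659)=(616*31+659)%997=812 h(458,458)=(458*31+458)%997=698 -> [812, 698]
  L3: h(812,698)=(812*31+698)%997=945 -> [945]
  root = 945 != target 422
Candidate A produces the target root.

Answer: A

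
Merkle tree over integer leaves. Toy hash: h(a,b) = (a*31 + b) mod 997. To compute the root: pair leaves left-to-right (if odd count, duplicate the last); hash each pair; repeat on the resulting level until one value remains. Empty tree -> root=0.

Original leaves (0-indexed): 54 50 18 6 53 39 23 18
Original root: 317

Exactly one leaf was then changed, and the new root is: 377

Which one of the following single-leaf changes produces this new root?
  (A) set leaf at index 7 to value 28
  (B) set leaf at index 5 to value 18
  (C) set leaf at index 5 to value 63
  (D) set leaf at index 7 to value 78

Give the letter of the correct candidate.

Original leaves: [54, 50, 18, 6, 53, 39, 23, 18]
Target new root: 377
Try each candidate change and compute the resulting root:
Candidate A: set leaf[7] = 28 -> leaves = [54, 50, 18, 6, 53, 39, 23, 28]
  L0: [54, 50, 18, 6, 53, 39, 23, 28]
  L1: h(54,50)=(54*31+50)%997=727 h(18,6)=(18*31+6)%997=564 h(53,39)=(53*31+39)%997=685 h(23,28)=(23*31+28)%997=741 -> [727, 564, 685, 741]
  L2: h(727,564)=(727*31+564)%997=170 h(685,741)=(685*31+741)%997=42 -> [170, 42]
  L3: h(170,42)=(170*31+42)%997=327 -> [327]
  root = 327 != target 377
Candidate B: set leaf[5] = 18 -> leaves = [54, 50, 18, 6, 53, 18, 23, 18]
  L0: [54, 50, 18, 6, 53, 18, 23, 18]
  L1: h(54,50)=(54*31+50)%997=727 h(18,6)=(18*31+6)%997=564 h(53,18)=(53*31+18)%997=664 h(23,18)=(23*31+18)%997=731 -> [727, 564, 664, 731]
  L2: h(727,564)=(727*31+564)%997=170 h(664,731)=(664*31+731)%997=378 -> [170, 378]
  L3: h(170,378)=(170*31+378)%997=663 -> [663]
  root = 663 != target 377
Candidate C: set leaf[5] = 63 -> leaves = [54, 50, 18, 6, 53, 63, 23, 18]
  L0: [54, 50, 18, 6, 53, 63, 23, 18]
  L1: h(54,50)=(54*31+50)%997=727 h(18,6)=(18*31+6)%997=564 h(53,63)=(53*31+63)%997=709 h(23,18)=(23*31+18)%997=731 -> [727, 564, 709, 731]
  L2: h(727,564)=(727*31+564)%997=170 h(709,731)=(709*31+731)%997=776 -> [170, 776]
  L3: h(170,776)=(170*31+776)%997=64 -> [64]
  root = 64 != target 377
Candidate D: set leaf[7] = 78 -> leaves = [54, 50, 18, 6, 53, 39, 23, 78]
  L0: [54, 50, 18, 6, 53, 39, 23, 78]
  L1: h(54,50)=(54*31+50)%997=727 h(18,6)=(18*31+6)%997=564 h(53,39)=(53*31+39)%997=685 h(23,78)=(23*31+78)%997=791 -> [727, 564, 685, 791]
  L2: h(727,564)=(727*31+564)%997=170 h(685,791)=(685*31+791)%997=92 -> [170, 92]
  L3: h(170,92)=(170*31+92)%997=377 -> [377]
  root = 377 == target 377  ** MATCH **
Candidate D produces the target root.

Answer: D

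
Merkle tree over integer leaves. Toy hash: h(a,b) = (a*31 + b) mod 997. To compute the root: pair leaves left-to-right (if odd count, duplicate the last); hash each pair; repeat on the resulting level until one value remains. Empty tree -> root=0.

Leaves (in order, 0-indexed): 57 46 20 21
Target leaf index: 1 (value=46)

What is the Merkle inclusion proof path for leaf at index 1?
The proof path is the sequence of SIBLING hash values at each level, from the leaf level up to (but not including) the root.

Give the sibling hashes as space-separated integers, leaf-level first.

L0 (leaves): [57, 46, 20, 21], target index=1
L1: h(57,46)=(57*31+46)%997=816 [pair 0] h(20,21)=(20*31+21)%997=641 [pair 1] -> [816, 641]
  Sibling for proof at L0: 57
L2: h(816,641)=(816*31+641)%997=15 [pair 0] -> [15]
  Sibling for proof at L1: 641
Root: 15
Proof path (sibling hashes from leaf to root): [57, 641]

Answer: 57 641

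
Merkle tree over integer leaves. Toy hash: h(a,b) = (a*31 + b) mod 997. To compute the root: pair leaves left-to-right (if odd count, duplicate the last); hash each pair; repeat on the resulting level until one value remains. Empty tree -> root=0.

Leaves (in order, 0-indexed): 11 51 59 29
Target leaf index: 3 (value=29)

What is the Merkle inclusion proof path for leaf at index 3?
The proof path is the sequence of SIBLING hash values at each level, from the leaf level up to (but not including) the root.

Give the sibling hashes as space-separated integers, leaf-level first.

Answer: 59 392

Derivation:
L0 (leaves): [11, 51, 59, 29], target index=3
L1: h(11,51)=(11*31+51)%997=392 [pair 0] h(59,29)=(59*31+29)%997=861 [pair 1] -> [392, 861]
  Sibling for proof at L0: 59
L2: h(392,861)=(392*31+861)%997=52 [pair 0] -> [52]
  Sibling for proof at L1: 392
Root: 52
Proof path (sibling hashes from leaf to root): [59, 392]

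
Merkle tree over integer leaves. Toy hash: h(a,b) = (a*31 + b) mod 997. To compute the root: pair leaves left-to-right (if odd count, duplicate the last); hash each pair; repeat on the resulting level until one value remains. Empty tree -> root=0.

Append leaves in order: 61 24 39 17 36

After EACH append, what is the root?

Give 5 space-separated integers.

After append 61 (leaves=[61]):
  L0: [61]
  root=61
After append 24 (leaves=[61, 24]):
  L0: [61, 24]
  L1: h(61,24)=(61*31+24)%997=918 -> [918]
  root=918
After append 39 (leaves=[61, 24, 39]):
  L0: [61, 24, 39]
  L1: h(61,24)=(61*31+24)%997=918 h(39,39)=(39*31+39)%997=251 -> [918, 251]
  L2: h(918,251)=(918*31+251)%997=793 -> [793]
  root=793
After append 17 (leaves=[61, 24, 39, 17]):
  L0: [61, 24, 39, 17]
  L1: h(61,24)=(61*31+24)%997=918 h(39,17)=(39*31+17)%997=229 -> [918, 229]
  L2: h(918,229)=(918*31+229)%997=771 -> [771]
  root=771
After append 36 (leaves=[61, 24, 39, 17, 36]):
  L0: [61, 24, 39, 17, 36]
  L1: h(61,24)=(61*31+24)%997=918 h(39,17)=(39*31+17)%997=229 h(36,36)=(36*31+36)%997=155 -> [918, 229, 155]
  L2: h(918,229)=(918*31+229)%997=771 h(155,155)=(155*31+155)%997=972 -> [771, 972]
  L3: h(771,972)=(771*31+972)%997=945 -> [945]
  root=945

Answer: 61 918 793 771 945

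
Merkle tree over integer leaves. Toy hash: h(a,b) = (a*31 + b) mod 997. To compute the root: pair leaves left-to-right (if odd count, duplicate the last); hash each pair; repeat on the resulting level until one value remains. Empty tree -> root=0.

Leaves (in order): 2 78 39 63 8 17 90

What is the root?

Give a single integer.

Answer: 622

Derivation:
L0: [2, 78, 39, 63, 8, 17, 90]
L1: h(2,78)=(2*31+78)%997=140 h(39,63)=(39*31+63)%997=275 h(8,17)=(8*31+17)%997=265 h(90,90)=(90*31+90)%997=886 -> [140, 275, 265, 886]
L2: h(140,275)=(140*31+275)%997=627 h(265,886)=(265*31+886)%997=128 -> [627, 128]
L3: h(627,128)=(627*31+128)%997=622 -> [622]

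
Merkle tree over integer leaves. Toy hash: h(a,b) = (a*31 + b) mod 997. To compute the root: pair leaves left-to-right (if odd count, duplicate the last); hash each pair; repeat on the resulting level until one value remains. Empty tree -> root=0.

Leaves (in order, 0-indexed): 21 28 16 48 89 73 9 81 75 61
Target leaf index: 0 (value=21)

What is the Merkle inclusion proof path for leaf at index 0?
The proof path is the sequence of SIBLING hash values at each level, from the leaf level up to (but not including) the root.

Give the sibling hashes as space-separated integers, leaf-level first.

L0 (leaves): [21, 28, 16, 48, 89, 73, 9, 81, 75, 61], target index=0
L1: h(21,28)=(21*31+28)%997=679 [pair 0] h(16,48)=(16*31+48)%997=544 [pair 1] h(89,73)=(89*31+73)%997=838 [pair 2] h(9,81)=(9*31+81)%997=360 [pair 3] h(75,61)=(75*31+61)%997=392 [pair 4] -> [679, 544, 838, 360, 392]
  Sibling for proof at L0: 28
L2: h(679,544)=(679*31+544)%997=656 [pair 0] h(838,360)=(838*31+360)%997=416 [pair 1] h(392,392)=(392*31+392)%997=580 [pair 2] -> [656, 416, 580]
  Sibling for proof at L1: 544
L3: h(656,416)=(656*31+416)%997=812 [pair 0] h(580,580)=(580*31+580)%997=614 [pair 1] -> [812, 614]
  Sibling for proof at L2: 416
L4: h(812,614)=(812*31+614)%997=861 [pair 0] -> [861]
  Sibling for proof at L3: 614
Root: 861
Proof path (sibling hashes from leaf to root): [28, 544, 416, 614]

Answer: 28 544 416 614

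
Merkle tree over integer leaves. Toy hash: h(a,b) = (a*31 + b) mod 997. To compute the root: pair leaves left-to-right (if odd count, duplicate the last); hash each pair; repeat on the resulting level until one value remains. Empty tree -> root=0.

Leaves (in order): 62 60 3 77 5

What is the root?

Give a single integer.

Answer: 852

Derivation:
L0: [62, 60, 3, 77, 5]
L1: h(62,60)=(62*31+60)%997=985 h(3,77)=(3*31+77)%997=170 h(5,5)=(5*31+5)%997=160 -> [985, 170, 160]
L2: h(985,170)=(985*31+170)%997=795 h(160,160)=(160*31+160)%997=135 -> [795, 135]
L3: h(795,135)=(795*31+135)%997=852 -> [852]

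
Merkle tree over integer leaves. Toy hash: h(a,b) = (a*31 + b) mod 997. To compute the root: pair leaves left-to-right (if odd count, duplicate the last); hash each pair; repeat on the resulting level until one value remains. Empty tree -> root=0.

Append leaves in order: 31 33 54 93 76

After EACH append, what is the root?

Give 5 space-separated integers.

After append 31 (leaves=[31]):
  L0: [31]
  root=31
After append 33 (leaves=[31, 33]):
  L0: [31, 33]
  L1: h(31,33)=(31*31+33)%997=994 -> [994]
  root=994
After append 54 (leaves=[31, 33, 54]):
  L0: [31, 33, 54]
  L1: h(31,33)=(31*31+33)%997=994 h(54,54)=(54*31+54)%997=731 -> [994, 731]
  L2: h(994,731)=(994*31+731)%997=638 -> [638]
  root=638
After append 93 (leaves=[31, 33, 54, 93]):
  L0: [31, 33, 54, 93]
  L1: h(31,33)=(31*31+33)%997=994 h(54,93)=(54*31+93)%997=770 -> [994, 770]
  L2: h(994,770)=(994*31+770)%997=677 -> [677]
  root=677
After append 76 (leaves=[31, 33, 54, 93, 76]):
  L0: [31, 33, 54, 93, 76]
  L1: h(31,33)=(31*31+33)%997=994 h(54,93)=(54*31+93)%997=770 h(76,76)=(76*31+76)%997=438 -> [994, 770, 438]
  L2: h(994,770)=(994*31+770)%997=677 h(438,438)=(438*31+438)%997=58 -> [677, 58]
  L3: h(677,58)=(677*31+58)%997=108 -> [108]
  root=108

Answer: 31 994 638 677 108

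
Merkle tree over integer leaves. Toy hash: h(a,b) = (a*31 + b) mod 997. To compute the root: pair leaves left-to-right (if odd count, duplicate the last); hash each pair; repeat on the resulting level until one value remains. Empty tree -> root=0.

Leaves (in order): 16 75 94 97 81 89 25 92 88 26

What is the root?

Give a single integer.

L0: [16, 75, 94, 97, 81, 89, 25, 92, 88, 26]
L1: h(16,75)=(16*31+75)%997=571 h(94,97)=(94*31+97)%997=20 h(81,89)=(81*31+89)%997=606 h(25,92)=(25*31+92)%997=867 h(88,26)=(88*31+26)%997=760 -> [571, 20, 606, 867, 760]
L2: h(571,20)=(571*31+20)%997=772 h(606,867)=(606*31+867)%997=710 h(760,760)=(760*31+760)%997=392 -> [772, 710, 392]
L3: h(772,710)=(772*31+710)%997=714 h(392,392)=(392*31+392)%997=580 -> [714, 580]
L4: h(714,580)=(714*31+580)%997=780 -> [780]

Answer: 780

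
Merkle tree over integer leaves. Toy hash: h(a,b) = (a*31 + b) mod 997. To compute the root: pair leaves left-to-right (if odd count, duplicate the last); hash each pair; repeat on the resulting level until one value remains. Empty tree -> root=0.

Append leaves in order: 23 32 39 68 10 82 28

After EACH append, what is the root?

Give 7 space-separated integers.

After append 23 (leaves=[23]):
  L0: [23]
  root=23
After append 32 (leaves=[23, 32]):
  L0: [23, 32]
  L1: h(23,32)=(23*31+32)%997=745 -> [745]
  root=745
After append 39 (leaves=[23, 32, 39]):
  L0: [23, 32, 39]
  L1: h(23,32)=(23*31+32)%997=745 h(39,39)=(39*31+39)%997=251 -> [745, 251]
  L2: h(745,251)=(745*31+251)%997=415 -> [415]
  root=415
After append 68 (leaves=[23, 32, 39, 68]):
  L0: [23, 32, 39, 68]
  L1: h(23,32)=(23*31+32)%997=745 h(39,68)=(39*31+68)%997=280 -> [745, 280]
  L2: h(745,280)=(745*31+280)%997=444 -> [444]
  root=444
After append 10 (leaves=[23, 32, 39, 68, 10]):
  L0: [23, 32, 39, 68, 10]
  L1: h(23,32)=(23*31+32)%997=745 h(39,68)=(39*31+68)%997=280 h(10,10)=(10*31+10)%997=320 -> [745, 280, 320]
  L2: h(745,280)=(745*31+280)%997=444 h(320,320)=(320*31+320)%997=270 -> [444, 270]
  L3: h(444,270)=(444*31+270)%997=76 -> [76]
  root=76
After append 82 (leaves=[23, 32, 39, 68, 10, 82]):
  L0: [23, 32, 39, 68, 10, 82]
  L1: h(23,32)=(23*31+32)%997=745 h(39,68)=(39*31+68)%997=280 h(10,82)=(10*31+82)%997=392 -> [745, 280, 392]
  L2: h(745,280)=(745*31+280)%997=444 h(392,392)=(392*31+392)%997=580 -> [444, 580]
  L3: h(444,580)=(444*31+580)%997=386 -> [386]
  root=386
After append 28 (leaves=[23, 32, 39, 68, 10, 82, 28]):
  L0: [23, 32, 39, 68, 10, 82, 28]
  L1: h(23,32)=(23*31+32)%997=745 h(39,68)=(39*31+68)%997=280 h(10,82)=(10*31+82)%997=392 h(28,28)=(28*31+28)%997=896 -> [745, 280, 392, 896]
  L2: h(745,280)=(745*31+280)%997=444 h(392,896)=(392*31+896)%997=87 -> [444, 87]
  L3: h(444,87)=(444*31+87)%997=890 -> [890]
  root=890

Answer: 23 745 415 444 76 386 890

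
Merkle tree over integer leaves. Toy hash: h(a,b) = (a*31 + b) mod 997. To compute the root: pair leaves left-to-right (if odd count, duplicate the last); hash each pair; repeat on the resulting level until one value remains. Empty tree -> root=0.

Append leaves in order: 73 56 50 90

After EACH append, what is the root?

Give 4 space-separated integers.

Answer: 73 325 708 748

Derivation:
After append 73 (leaves=[73]):
  L0: [73]
  root=73
After append 56 (leaves=[73, 56]):
  L0: [73, 56]
  L1: h(73,56)=(73*31+56)%997=325 -> [325]
  root=325
After append 50 (leaves=[73, 56, 50]):
  L0: [73, 56, 50]
  L1: h(73,56)=(73*31+56)%997=325 h(50,50)=(50*31+50)%997=603 -> [325, 603]
  L2: h(325,603)=(325*31+603)%997=708 -> [708]
  root=708
After append 90 (leaves=[73, 56, 50, 90]):
  L0: [73, 56, 50, 90]
  L1: h(73,56)=(73*31+56)%997=325 h(50,90)=(50*31+90)%997=643 -> [325, 643]
  L2: h(325,643)=(325*31+643)%997=748 -> [748]
  root=748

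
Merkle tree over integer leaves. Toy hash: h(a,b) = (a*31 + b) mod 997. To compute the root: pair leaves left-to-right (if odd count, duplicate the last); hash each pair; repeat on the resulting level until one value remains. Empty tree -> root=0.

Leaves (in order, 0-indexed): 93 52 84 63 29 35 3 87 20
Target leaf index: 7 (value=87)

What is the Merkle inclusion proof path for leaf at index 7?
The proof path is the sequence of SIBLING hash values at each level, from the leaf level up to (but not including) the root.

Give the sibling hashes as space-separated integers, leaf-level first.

Answer: 3 934 931 331

Derivation:
L0 (leaves): [93, 52, 84, 63, 29, 35, 3, 87, 20], target index=7
L1: h(93,52)=(93*31+52)%997=941 [pair 0] h(84,63)=(84*31+63)%997=673 [pair 1] h(29,35)=(29*31+35)%997=934 [pair 2] h(3,87)=(3*31+87)%997=180 [pair 3] h(20,20)=(20*31+20)%997=640 [pair 4] -> [941, 673, 934, 180, 640]
  Sibling for proof at L0: 3
L2: h(941,673)=(941*31+673)%997=931 [pair 0] h(934,180)=(934*31+180)%997=221 [pair 1] h(640,640)=(640*31+640)%997=540 [pair 2] -> [931, 221, 540]
  Sibling for proof at L1: 934
L3: h(931,221)=(931*31+221)%997=169 [pair 0] h(540,540)=(540*31+540)%997=331 [pair 1] -> [169, 331]
  Sibling for proof at L2: 931
L4: h(169,331)=(169*31+331)%997=585 [pair 0] -> [585]
  Sibling for proof at L3: 331
Root: 585
Proof path (sibling hashes from leaf to root): [3, 934, 931, 331]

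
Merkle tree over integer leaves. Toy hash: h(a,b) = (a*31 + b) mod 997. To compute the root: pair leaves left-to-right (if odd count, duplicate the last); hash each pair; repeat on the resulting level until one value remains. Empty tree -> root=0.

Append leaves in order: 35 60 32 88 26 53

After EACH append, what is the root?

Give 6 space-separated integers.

After append 35 (leaves=[35]):
  L0: [35]
  root=35
After append 60 (leaves=[35, 60]):
  L0: [35, 60]
  L1: h(35,60)=(35*31+60)%997=148 -> [148]
  root=148
After append 32 (leaves=[35, 60, 32]):
  L0: [35, 60, 32]
  L1: h(35,60)=(35*31+60)%997=148 h(32,32)=(32*31+32)%997=27 -> [148, 27]
  L2: h(148,27)=(148*31+27)%997=627 -> [627]
  root=627
After append 88 (leaves=[35, 60, 32, 88]):
  L0: [35, 60, 32, 88]
  L1: h(35,60)=(35*31+60)%997=148 h(32,88)=(32*31+88)%997=83 -> [148, 83]
  L2: h(148,83)=(148*31+83)%997=683 -> [683]
  root=683
After append 26 (leaves=[35, 60, 32, 88, 26]):
  L0: [35, 60, 32, 88, 26]
  L1: h(35,60)=(35*31+60)%997=148 h(32,88)=(32*31+88)%997=83 h(26,26)=(26*31+26)%997=832 -> [148, 83, 832]
  L2: h(148,83)=(148*31+83)%997=683 h(832,832)=(832*31+832)%997=702 -> [683, 702]
  L3: h(683,702)=(683*31+702)%997=938 -> [938]
  root=938
After append 53 (leaves=[35, 60, 32, 88, 26, 53]):
  L0: [35, 60, 32, 88, 26, 53]
  L1: h(35,60)=(35*31+60)%997=148 h(32,88)=(32*31+88)%997=83 h(26,53)=(26*31+53)%997=859 -> [148, 83, 859]
  L2: h(148,83)=(148*31+83)%997=683 h(859,859)=(859*31+859)%997=569 -> [683, 569]
  L3: h(683,569)=(683*31+569)%997=805 -> [805]
  root=805

Answer: 35 148 627 683 938 805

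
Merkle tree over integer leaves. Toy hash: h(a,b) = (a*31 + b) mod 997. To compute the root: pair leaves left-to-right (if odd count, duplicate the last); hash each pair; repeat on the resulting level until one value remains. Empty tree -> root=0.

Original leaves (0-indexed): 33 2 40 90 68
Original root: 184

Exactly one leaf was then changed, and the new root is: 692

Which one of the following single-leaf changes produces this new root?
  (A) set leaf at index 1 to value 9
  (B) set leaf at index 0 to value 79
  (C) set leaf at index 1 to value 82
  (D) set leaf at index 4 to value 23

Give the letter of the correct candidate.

Answer: B

Derivation:
Original leaves: [33, 2, 40, 90, 68]
Target new root: 692
Try each candidate change and compute the resulting root:
Candidate A: set leaf[1] = 9 -> leaves = [33, 9, 40, 90, 68]
  L0: [33, 9, 40, 90, 68]
  L1: h(33,9)=(33*31+9)%997=35 h(40,90)=(40*31+90)%997=333 h(68,68)=(68*31+68)%997=182 -> [35, 333, 182]
  L2: h(35,333)=(35*31+333)%997=421 h(182,182)=(182*31+182)%997=839 -> [421, 839]
  L3: h(421,839)=(421*31+839)%997=929 -> [929]
  root = 929 != target 692
Candidate B: set leaf[0] = 79 -> leaves = [79, 2, 40, 90, 68]
  L0: [79, 2, 40, 90, 68]
  L1: h(79,2)=(79*31+2)%997=457 h(40,90)=(40*31+90)%997=333 h(68,68)=(68*31+68)%997=182 -> [457, 333, 182]
  L2: h(457,333)=(457*31+333)%997=542 h(182,182)=(182*31+182)%997=839 -> [542, 839]
  L3: h(542,839)=(542*31+839)%997=692 -> [692]
  root = 692 == target 692  ** MATCH **
Candidate C: set leaf[1] = 82 -> leaves = [33, 82, 40, 90, 68]
  L0: [33, 82, 40, 90, 68]
  L1: h(33,82)=(33*31+82)%997=108 h(40,90)=(40*31+90)%997=333 h(68,68)=(68*31+68)%997=182 -> [108, 333, 182]
  L2: h(108,333)=(108*31+333)%997=690 h(182,182)=(182*31+182)%997=839 -> [690, 839]
  L3: h(690,839)=(690*31+839)%997=295 -> [295]
  root = 295 != target 692
Candidate D: set leaf[4] = 23 -> leaves = [33, 2, 40, 90, 23]
  L0: [33, 2, 40, 90, 23]
  L1: h(33,2)=(33*31+2)%997=28 h(40,90)=(40*31+90)%997=333 h(23,23)=(23*31+23)%997=736 -> [28, 333, 736]
  L2: h(28,333)=(28*31+333)%997=204 h(736,736)=(736*31+736)%997=621 -> [204, 621]
  L3: h(204,621)=(204*31+621)%997=963 -> [963]
  root = 963 != target 692
Candidate B produces the target root.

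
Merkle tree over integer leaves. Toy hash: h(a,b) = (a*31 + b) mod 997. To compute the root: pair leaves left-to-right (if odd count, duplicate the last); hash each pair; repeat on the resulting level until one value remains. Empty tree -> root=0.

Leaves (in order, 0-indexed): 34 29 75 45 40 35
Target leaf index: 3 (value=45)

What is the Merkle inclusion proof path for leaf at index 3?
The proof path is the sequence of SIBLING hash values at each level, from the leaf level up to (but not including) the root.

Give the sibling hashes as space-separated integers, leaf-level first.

Answer: 75 86 920

Derivation:
L0 (leaves): [34, 29, 75, 45, 40, 35], target index=3
L1: h(34,29)=(34*31+29)%997=86 [pair 0] h(75,45)=(75*31+45)%997=376 [pair 1] h(40,35)=(40*31+35)%997=278 [pair 2] -> [86, 376, 278]
  Sibling for proof at L0: 75
L2: h(86,376)=(86*31+376)%997=51 [pair 0] h(278,278)=(278*31+278)%997=920 [pair 1] -> [51, 920]
  Sibling for proof at L1: 86
L3: h(51,920)=(51*31+920)%997=507 [pair 0] -> [507]
  Sibling for proof at L2: 920
Root: 507
Proof path (sibling hashes from leaf to root): [75, 86, 920]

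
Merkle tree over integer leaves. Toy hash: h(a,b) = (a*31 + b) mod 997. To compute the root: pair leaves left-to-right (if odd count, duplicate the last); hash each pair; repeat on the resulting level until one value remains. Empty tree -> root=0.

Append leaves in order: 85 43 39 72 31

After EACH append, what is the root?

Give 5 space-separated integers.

Answer: 85 684 518 551 969

Derivation:
After append 85 (leaves=[85]):
  L0: [85]
  root=85
After append 43 (leaves=[85, 43]):
  L0: [85, 43]
  L1: h(85,43)=(85*31+43)%997=684 -> [684]
  root=684
After append 39 (leaves=[85, 43, 39]):
  L0: [85, 43, 39]
  L1: h(85,43)=(85*31+43)%997=684 h(39,39)=(39*31+39)%997=251 -> [684, 251]
  L2: h(684,251)=(684*31+251)%997=518 -> [518]
  root=518
After append 72 (leaves=[85, 43, 39, 72]):
  L0: [85, 43, 39, 72]
  L1: h(85,43)=(85*31+43)%997=684 h(39,72)=(39*31+72)%997=284 -> [684, 284]
  L2: h(684,284)=(684*31+284)%997=551 -> [551]
  root=551
After append 31 (leaves=[85, 43, 39, 72, 31]):
  L0: [85, 43, 39, 72, 31]
  L1: h(85,43)=(85*31+43)%997=684 h(39,72)=(39*31+72)%997=284 h(31,31)=(31*31+31)%997=992 -> [684, 284, 992]
  L2: h(684,284)=(684*31+284)%997=551 h(992,992)=(992*31+992)%997=837 -> [551, 837]
  L3: h(551,837)=(551*31+837)%997=969 -> [969]
  root=969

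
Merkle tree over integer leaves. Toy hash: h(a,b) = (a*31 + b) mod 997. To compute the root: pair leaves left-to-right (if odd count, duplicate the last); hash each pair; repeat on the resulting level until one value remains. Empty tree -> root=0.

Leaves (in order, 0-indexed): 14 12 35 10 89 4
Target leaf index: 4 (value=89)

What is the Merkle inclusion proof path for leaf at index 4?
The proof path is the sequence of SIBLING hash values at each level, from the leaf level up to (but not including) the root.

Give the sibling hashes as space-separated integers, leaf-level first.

Answer: 4 769 963

Derivation:
L0 (leaves): [14, 12, 35, 10, 89, 4], target index=4
L1: h(14,12)=(14*31+12)%997=446 [pair 0] h(35,10)=(35*31+10)%997=98 [pair 1] h(89,4)=(89*31+4)%997=769 [pair 2] -> [446, 98, 769]
  Sibling for proof at L0: 4
L2: h(446,98)=(446*31+98)%997=963 [pair 0] h(769,769)=(769*31+769)%997=680 [pair 1] -> [963, 680]
  Sibling for proof at L1: 769
L3: h(963,680)=(963*31+680)%997=623 [pair 0] -> [623]
  Sibling for proof at L2: 963
Root: 623
Proof path (sibling hashes from leaf to root): [4, 769, 963]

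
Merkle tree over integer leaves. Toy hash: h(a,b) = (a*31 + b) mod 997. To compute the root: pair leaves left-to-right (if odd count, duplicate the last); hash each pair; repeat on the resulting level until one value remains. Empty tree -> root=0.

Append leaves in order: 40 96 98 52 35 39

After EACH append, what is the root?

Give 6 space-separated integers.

Answer: 40 339 684 638 783 911

Derivation:
After append 40 (leaves=[40]):
  L0: [40]
  root=40
After append 96 (leaves=[40, 96]):
  L0: [40, 96]
  L1: h(40,96)=(40*31+96)%997=339 -> [339]
  root=339
After append 98 (leaves=[40, 96, 98]):
  L0: [40, 96, 98]
  L1: h(40,96)=(40*31+96)%997=339 h(98,98)=(98*31+98)%997=145 -> [339, 145]
  L2: h(339,145)=(339*31+145)%997=684 -> [684]
  root=684
After append 52 (leaves=[40, 96, 98, 52]):
  L0: [40, 96, 98, 52]
  L1: h(40,96)=(40*31+96)%997=339 h(98,52)=(98*31+52)%997=99 -> [339, 99]
  L2: h(339,99)=(339*31+99)%997=638 -> [638]
  root=638
After append 35 (leaves=[40, 96, 98, 52, 35]):
  L0: [40, 96, 98, 52, 35]
  L1: h(40,96)=(40*31+96)%997=339 h(98,52)=(98*31+52)%997=99 h(35,35)=(35*31+35)%997=123 -> [339, 99, 123]
  L2: h(339,99)=(339*31+99)%997=638 h(123,123)=(123*31+123)%997=945 -> [638, 945]
  L3: h(638,945)=(638*31+945)%997=783 -> [783]
  root=783
After append 39 (leaves=[40, 96, 98, 52, 35, 39]):
  L0: [40, 96, 98, 52, 35, 39]
  L1: h(40,96)=(40*31+96)%997=339 h(98,52)=(98*31+52)%997=99 h(35,39)=(35*31+39)%997=127 -> [339, 99, 127]
  L2: h(339,99)=(339*31+99)%997=638 h(127,127)=(127*31+127)%997=76 -> [638, 76]
  L3: h(638,76)=(638*31+76)%997=911 -> [911]
  root=911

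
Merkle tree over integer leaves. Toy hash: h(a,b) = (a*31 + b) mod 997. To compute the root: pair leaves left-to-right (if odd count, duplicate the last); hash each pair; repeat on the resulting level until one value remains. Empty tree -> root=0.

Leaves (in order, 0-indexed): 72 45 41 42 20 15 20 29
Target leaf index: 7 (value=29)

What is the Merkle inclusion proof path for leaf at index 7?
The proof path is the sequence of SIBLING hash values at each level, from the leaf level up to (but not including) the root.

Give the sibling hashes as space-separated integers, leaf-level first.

L0 (leaves): [72, 45, 41, 42, 20, 15, 20, 29], target index=7
L1: h(72,45)=(72*31+45)%997=283 [pair 0] h(41,42)=(41*31+42)%997=316 [pair 1] h(20,15)=(20*31+15)%997=635 [pair 2] h(20,29)=(20*31+29)%997=649 [pair 3] -> [283, 316, 635, 649]
  Sibling for proof at L0: 20
L2: h(283,316)=(283*31+316)%997=116 [pair 0] h(635,649)=(635*31+649)%997=394 [pair 1] -> [116, 394]
  Sibling for proof at L1: 635
L3: h(116,394)=(116*31+394)%997=2 [pair 0] -> [2]
  Sibling for proof at L2: 116
Root: 2
Proof path (sibling hashes from leaf to root): [20, 635, 116]

Answer: 20 635 116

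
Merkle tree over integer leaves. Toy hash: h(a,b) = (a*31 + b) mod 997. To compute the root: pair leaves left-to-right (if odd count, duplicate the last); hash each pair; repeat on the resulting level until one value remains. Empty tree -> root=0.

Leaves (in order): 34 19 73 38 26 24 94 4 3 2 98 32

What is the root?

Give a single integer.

Answer: 661

Derivation:
L0: [34, 19, 73, 38, 26, 24, 94, 4, 3, 2, 98, 32]
L1: h(34,19)=(34*31+19)%997=76 h(73,38)=(73*31+38)%997=307 h(26,24)=(26*31+24)%997=830 h(94,4)=(94*31+4)%997=924 h(3,2)=(3*31+2)%997=95 h(98,32)=(98*31+32)%997=79 -> [76, 307, 830, 924, 95, 79]
L2: h(76,307)=(76*31+307)%997=669 h(830,924)=(830*31+924)%997=732 h(95,79)=(95*31+79)%997=33 -> [669, 732, 33]
L3: h(669,732)=(669*31+732)%997=534 h(33,33)=(33*31+33)%997=59 -> [534, 59]
L4: h(534,59)=(534*31+59)%997=661 -> [661]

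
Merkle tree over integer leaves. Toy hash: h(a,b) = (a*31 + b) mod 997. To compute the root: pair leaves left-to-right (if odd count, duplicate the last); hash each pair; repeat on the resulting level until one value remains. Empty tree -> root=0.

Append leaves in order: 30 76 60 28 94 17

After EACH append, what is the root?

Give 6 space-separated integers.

After append 30 (leaves=[30]):
  L0: [30]
  root=30
After append 76 (leaves=[30, 76]):
  L0: [30, 76]
  L1: h(30,76)=(30*31+76)%997=9 -> [9]
  root=9
After append 60 (leaves=[30, 76, 60]):
  L0: [30, 76, 60]
  L1: h(30,76)=(30*31+76)%997=9 h(60,60)=(60*31+60)%997=923 -> [9, 923]
  L2: h(9,923)=(9*31+923)%997=205 -> [205]
  root=205
After append 28 (leaves=[30, 76, 60, 28]):
  L0: [30, 76, 60, 28]
  L1: h(30,76)=(30*31+76)%997=9 h(60,28)=(60*31+28)%997=891 -> [9, 891]
  L2: h(9,891)=(9*31+891)%997=173 -> [173]
  root=173
After append 94 (leaves=[30, 76, 60, 28, 94]):
  L0: [30, 76, 60, 28, 94]
  L1: h(30,76)=(30*31+76)%997=9 h(60,28)=(60*31+28)%997=891 h(94,94)=(94*31+94)%997=17 -> [9, 891, 17]
  L2: h(9,891)=(9*31+891)%997=173 h(17,17)=(17*31+17)%997=544 -> [173, 544]
  L3: h(173,544)=(173*31+544)%997=922 -> [922]
  root=922
After append 17 (leaves=[30, 76, 60, 28, 94, 17]):
  L0: [30, 76, 60, 28, 94, 17]
  L1: h(30,76)=(30*31+76)%997=9 h(60,28)=(60*31+28)%997=891 h(94,17)=(94*31+17)%997=937 -> [9, 891, 937]
  L2: h(9,891)=(9*31+891)%997=173 h(937,937)=(937*31+937)%997=74 -> [173, 74]
  L3: h(173,74)=(173*31+74)%997=452 -> [452]
  root=452

Answer: 30 9 205 173 922 452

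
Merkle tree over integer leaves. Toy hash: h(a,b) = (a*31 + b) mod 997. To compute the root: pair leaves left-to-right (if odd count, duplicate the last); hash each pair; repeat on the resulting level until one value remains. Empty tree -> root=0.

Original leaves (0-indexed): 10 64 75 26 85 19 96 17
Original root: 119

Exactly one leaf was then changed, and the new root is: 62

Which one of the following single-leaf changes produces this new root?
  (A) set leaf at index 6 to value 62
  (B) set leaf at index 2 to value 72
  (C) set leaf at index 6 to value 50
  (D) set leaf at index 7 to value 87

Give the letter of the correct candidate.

Original leaves: [10, 64, 75, 26, 85, 19, 96, 17]
Target new root: 62
Try each candidate change and compute the resulting root:
Candidate A: set leaf[6] = 62 -> leaves = [10, 64, 75, 26, 85, 19, 62, 17]
  L0: [10, 64, 75, 26, 85, 19, 62, 17]
  L1: h(10,64)=(10*31+64)%997=374 h(75,26)=(75*31+26)%997=357 h(85,19)=(85*31+19)%997=660 h(62,17)=(62*31+17)%997=942 -> [374, 357, 660, 942]
  L2: h(374,357)=(374*31+357)%997=984 h(660,942)=(660*31+942)%997=465 -> [984, 465]
  L3: h(984,465)=(984*31+465)%997=62 -> [62]
  root = 62 == target 62  ** MATCH **
Candidate B: set leaf[2] = 72 -> leaves = [10, 64, 72, 26, 85, 19, 96, 17]
  L0: [10, 64, 72, 26, 85, 19, 96, 17]
  L1: h(10,64)=(10*31+64)%997=374 h(72,26)=(72*31+26)%997=264 h(85,19)=(85*31+19)%997=660 h(96,17)=(96*31+17)%997=2 -> [374, 264, 660, 2]
  L2: h(374,264)=(374*31+264)%997=891 h(660,2)=(660*31+2)%997=522 -> [891, 522]
  L3: h(891,522)=(891*31+522)%997=227 -> [227]
  root = 227 != target 62
Candidate C: set leaf[6] = 50 -> leaves = [10, 64, 75, 26, 85, 19, 50, 17]
  L0: [10, 64, 75, 26, 85, 19, 50, 17]
  L1: h(10,64)=(10*31+64)%997=374 h(75,26)=(75*31+26)%997=357 h(85,19)=(85*31+19)%997=660 h(50,17)=(50*31+17)%997=570 -> [374, 357, 660, 570]
  L2: h(374,357)=(374*31+357)%997=984 h(660,570)=(660*31+570)%997=93 -> [984, 93]
  L3: h(984,93)=(984*31+93)%997=687 -> [687]
  root = 687 != target 62
Candidate D: set leaf[7] = 87 -> leaves = [10, 64, 75, 26, 85, 19, 96, 87]
  L0: [10, 64, 75, 26, 85, 19, 96, 87]
  L1: h(10,64)=(10*31+64)%997=374 h(75,26)=(75*31+26)%997=357 h(85,19)=(85*31+19)%997=660 h(96,87)=(96*31+87)%997=72 -> [374, 357, 660, 72]
  L2: h(374,357)=(374*31+357)%997=984 h(660,72)=(660*31+72)%997=592 -> [984, 592]
  L3: h(984,592)=(984*31+592)%997=189 -> [189]
  root = 189 != target 62
Candidate A produces the target root.

Answer: A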